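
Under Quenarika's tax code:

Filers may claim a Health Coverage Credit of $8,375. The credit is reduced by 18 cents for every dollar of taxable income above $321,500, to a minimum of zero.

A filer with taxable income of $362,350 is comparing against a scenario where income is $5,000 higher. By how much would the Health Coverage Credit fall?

At $362,350 — 18% of the $40,850 excess over $321,500 is $7,353; credit = $8,375 − $7,353 = $1,022.
At $367,350 — 18% of the $45,850 excess over $321,500 is $8,253; credit = $8,375 − $8,253 = $122.
Lost: $1,022 − $122 = $900.

$900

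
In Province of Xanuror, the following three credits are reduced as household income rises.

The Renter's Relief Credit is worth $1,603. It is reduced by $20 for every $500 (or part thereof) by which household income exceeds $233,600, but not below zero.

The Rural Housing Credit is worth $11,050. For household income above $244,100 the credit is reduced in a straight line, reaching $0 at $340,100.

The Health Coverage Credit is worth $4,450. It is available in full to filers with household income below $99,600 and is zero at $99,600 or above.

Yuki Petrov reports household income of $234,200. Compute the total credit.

Renter's Relief Credit: income exceeds $233,600 by $600, which is 2 full-or-partial $500 increments; reduction = 2 × $20 = $40, leaving $1,563.
Rural Housing Credit: $234,200 is at or below the $244,100 threshold, so the full $11,050 applies.
Health Coverage Credit: $234,200 meets or exceeds the $99,600 cutoff, so the credit is $0.
Total: $1,563 + $11,050 + $0 = $12,613.

$12,613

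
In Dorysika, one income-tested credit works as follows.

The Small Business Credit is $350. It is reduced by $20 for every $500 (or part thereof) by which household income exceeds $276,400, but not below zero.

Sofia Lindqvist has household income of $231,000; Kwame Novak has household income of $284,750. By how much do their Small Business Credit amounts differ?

Sofia ($231,000): Small Business Credit: $231,000 is at or below the $276,400 threshold, so the full $350 applies.
Kwame ($284,750): Small Business Credit: income exceeds $276,400 by $8,350, which is 17 full-or-partial $500 increments; reduction = 17 × $20 = $340, leaving $10.
Difference: |$350 − $10| = $340.

$340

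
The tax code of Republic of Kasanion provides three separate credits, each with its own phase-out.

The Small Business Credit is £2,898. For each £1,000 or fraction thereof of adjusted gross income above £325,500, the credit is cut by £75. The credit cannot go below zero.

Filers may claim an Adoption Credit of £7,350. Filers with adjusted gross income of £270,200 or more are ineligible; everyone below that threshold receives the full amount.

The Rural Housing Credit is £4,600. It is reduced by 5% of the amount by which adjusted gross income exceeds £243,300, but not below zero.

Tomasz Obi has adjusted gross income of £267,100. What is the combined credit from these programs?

Small Business Credit: £267,100 is at or below the £325,500 threshold, so the full £2,898 applies.
Adoption Credit: £267,100 is below the £270,200 cutoff, so the full £7,350 applies.
Rural Housing Credit: 5% of the £23,800 excess over £243,300 is £1,190; credit = £4,600 − £1,190 = £3,410.
Total: £2,898 + £7,350 + £3,410 = £13,658.

£13,658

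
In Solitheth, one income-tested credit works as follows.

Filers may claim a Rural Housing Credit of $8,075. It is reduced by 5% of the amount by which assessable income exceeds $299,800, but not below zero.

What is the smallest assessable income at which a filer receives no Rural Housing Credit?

The credit falls by 5% of each dollar above $299,800, so it reaches zero when the excess is $8,075 / 5% = $161,500: income = $299,800 + $161,500 = $461,300.

$461,300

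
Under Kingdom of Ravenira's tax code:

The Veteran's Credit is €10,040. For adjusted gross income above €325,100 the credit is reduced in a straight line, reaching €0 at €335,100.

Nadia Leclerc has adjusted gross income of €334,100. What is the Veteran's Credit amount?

Veteran's Credit: €334,100 is €9,000 into a €10,000 phase-out range, leaving 1,000/10,000 of the credit: €10,040 × 1,000/10,000 = €1,004.

€1,004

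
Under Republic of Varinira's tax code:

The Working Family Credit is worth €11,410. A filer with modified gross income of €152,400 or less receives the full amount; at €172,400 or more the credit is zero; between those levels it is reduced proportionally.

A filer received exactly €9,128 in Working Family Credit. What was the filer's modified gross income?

€156,400

€9,128 is 9,128/11,410 of the full €11,410, so 2,282/11,410 of the €20,000 range has been used: income = €152,400 + €20,000 × 2,282/11,410 = €156,400.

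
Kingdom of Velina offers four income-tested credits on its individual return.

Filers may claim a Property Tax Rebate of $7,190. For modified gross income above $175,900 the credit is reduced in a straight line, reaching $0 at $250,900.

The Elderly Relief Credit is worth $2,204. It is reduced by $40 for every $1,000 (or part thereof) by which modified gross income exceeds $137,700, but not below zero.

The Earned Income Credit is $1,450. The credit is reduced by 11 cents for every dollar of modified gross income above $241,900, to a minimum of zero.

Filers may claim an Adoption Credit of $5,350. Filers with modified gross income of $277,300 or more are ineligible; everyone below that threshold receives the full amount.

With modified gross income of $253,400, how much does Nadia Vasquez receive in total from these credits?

Property Tax Rebate: $253,400 is at or above $250,900, so the credit is $0.
Elderly Relief Credit: income exceeds $137,700 by $115,700 → 116 increments × $40 = $4,640 ≥ base, so the credit is $0.
Earned Income Credit: 11% of the $11,500 excess over $241,900 is $1,265; credit = $1,450 − $1,265 = $185.
Adoption Credit: $253,400 is below the $277,300 cutoff, so the full $5,350 applies.
Total: $0 + $0 + $185 + $5,350 = $5,535.

$5,535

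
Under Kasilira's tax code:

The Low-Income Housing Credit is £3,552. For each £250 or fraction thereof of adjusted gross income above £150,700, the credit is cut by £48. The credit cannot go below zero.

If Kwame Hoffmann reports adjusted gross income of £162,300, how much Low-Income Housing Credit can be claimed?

Low-Income Housing Credit: income exceeds £150,700 by £11,600, which is 47 full-or-partial £250 increments; reduction = 47 × £48 = £2,256, leaving £1,296.

£1,296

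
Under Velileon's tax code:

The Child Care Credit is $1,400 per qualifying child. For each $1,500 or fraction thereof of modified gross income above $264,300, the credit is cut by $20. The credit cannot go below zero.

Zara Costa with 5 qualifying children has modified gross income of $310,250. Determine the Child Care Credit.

Child Care Credit: base = 5 × $1,400 = $7,000. income exceeds $264,300 by $45,950, which is 31 full-or-partial $1,500 increments; reduction = 31 × $20 = $620, leaving $6,380.

$6,380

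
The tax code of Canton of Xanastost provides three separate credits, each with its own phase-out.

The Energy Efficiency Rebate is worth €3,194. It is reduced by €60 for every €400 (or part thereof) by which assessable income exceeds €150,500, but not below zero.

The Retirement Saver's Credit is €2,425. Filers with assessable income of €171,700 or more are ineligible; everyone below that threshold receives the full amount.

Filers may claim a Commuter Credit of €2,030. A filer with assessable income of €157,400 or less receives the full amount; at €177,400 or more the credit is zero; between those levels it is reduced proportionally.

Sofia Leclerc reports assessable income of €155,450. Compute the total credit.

€6,869

Energy Efficiency Rebate: income exceeds €150,500 by €4,950, which is 13 full-or-partial €400 increments; reduction = 13 × €60 = €780, leaving €2,414.
Retirement Saver's Credit: €155,450 is below the €171,700 cutoff, so the full €2,425 applies.
Commuter Credit: €155,450 is at or below the €157,400 threshold, so the full €2,030 applies.
Total: €2,414 + €2,425 + €2,030 = €6,869.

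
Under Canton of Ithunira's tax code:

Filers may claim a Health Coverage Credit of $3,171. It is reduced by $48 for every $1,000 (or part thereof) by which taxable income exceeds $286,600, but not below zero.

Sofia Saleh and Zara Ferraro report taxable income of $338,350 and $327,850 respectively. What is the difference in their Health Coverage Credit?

Sofia ($338,350): Health Coverage Credit: income exceeds $286,600 by $51,750, which is 52 full-or-partial $1,000 increments; reduction = 52 × $48 = $2,496, leaving $675.
Zara ($327,850): Health Coverage Credit: income exceeds $286,600 by $41,250, which is 42 full-or-partial $1,000 increments; reduction = 42 × $48 = $2,016, leaving $1,155.
Difference: |$675 − $1,155| = $480.

$480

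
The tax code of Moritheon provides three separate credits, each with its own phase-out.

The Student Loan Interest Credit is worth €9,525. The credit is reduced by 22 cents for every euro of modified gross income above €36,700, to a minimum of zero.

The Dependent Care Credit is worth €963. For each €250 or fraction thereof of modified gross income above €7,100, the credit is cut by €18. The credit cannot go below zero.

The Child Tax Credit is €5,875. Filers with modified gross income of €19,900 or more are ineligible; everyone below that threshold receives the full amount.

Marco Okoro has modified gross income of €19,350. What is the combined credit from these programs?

Student Loan Interest Credit: €19,350 is at or below the €36,700 threshold, so the full €9,525 applies.
Dependent Care Credit: income exceeds €7,100 by €12,250, which is 49 full-or-partial €250 increments; reduction = 49 × €18 = €882, leaving €81.
Child Tax Credit: €19,350 is below the €19,900 cutoff, so the full €5,875 applies.
Total: €9,525 + €81 + €5,875 = €15,481.

€15,481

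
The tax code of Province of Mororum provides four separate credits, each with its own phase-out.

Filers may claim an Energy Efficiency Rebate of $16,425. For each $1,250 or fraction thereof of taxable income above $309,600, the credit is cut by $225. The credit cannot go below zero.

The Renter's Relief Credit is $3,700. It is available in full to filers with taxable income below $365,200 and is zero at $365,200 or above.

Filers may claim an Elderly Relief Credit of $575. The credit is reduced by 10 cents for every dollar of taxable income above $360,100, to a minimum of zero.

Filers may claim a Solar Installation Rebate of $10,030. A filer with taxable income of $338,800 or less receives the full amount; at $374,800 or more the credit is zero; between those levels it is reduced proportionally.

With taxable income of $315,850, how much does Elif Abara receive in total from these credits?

Energy Efficiency Rebate: income exceeds $309,600 by $6,250, which is 5 full-or-partial $1,250 increments; reduction = 5 × $225 = $1,125, leaving $15,300.
Renter's Relief Credit: $315,850 is below the $365,200 cutoff, so the full $3,700 applies.
Elderly Relief Credit: $315,850 is at or below the $360,100 threshold, so the full $575 applies.
Solar Installation Rebate: $315,850 is at or below the $338,800 threshold, so the full $10,030 applies.
Total: $15,300 + $3,700 + $575 + $10,030 = $29,605.

$29,605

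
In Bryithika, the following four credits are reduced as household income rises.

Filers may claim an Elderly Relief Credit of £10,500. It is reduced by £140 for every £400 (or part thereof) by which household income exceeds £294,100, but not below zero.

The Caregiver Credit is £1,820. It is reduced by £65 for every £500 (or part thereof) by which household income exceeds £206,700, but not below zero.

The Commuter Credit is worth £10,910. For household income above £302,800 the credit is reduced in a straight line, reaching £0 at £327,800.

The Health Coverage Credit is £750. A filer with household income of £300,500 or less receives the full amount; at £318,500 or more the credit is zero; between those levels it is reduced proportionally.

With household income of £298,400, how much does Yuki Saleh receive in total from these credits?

£20,620

Elderly Relief Credit: income exceeds £294,100 by £4,300, which is 11 full-or-partial £400 increments; reduction = 11 × £140 = £1,540, leaving £8,960.
Caregiver Credit: income exceeds £206,700 by £91,700 → 184 increments × £65 = £11,960 ≥ base, so the credit is £0.
Commuter Credit: £298,400 is at or below the £302,800 threshold, so the full £10,910 applies.
Health Coverage Credit: £298,400 is at or below the £300,500 threshold, so the full £750 applies.
Total: £8,960 + £0 + £10,910 + £750 = £20,620.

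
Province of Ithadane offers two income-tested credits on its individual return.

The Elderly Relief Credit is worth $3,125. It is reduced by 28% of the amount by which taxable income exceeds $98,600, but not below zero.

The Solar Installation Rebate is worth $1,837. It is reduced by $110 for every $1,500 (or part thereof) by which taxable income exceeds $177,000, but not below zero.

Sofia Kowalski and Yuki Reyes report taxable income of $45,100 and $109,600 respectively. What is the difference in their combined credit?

$3,080

Sofia ($45,100): Elderly Relief Credit: $45,100 is at or below the $98,600 threshold, so the full $3,125 applies. Solar Installation Rebate: $45,100 is at or below the $177,000 threshold, so the full $1,837 applies. total $3,125 + $1,837 = $4,962
Yuki ($109,600): Elderly Relief Credit: 28% of the $11,000 excess over $98,600 is $3,080; credit = $3,125 − $3,080 = $45. Solar Installation Rebate: $109,600 is at or below the $177,000 threshold, so the full $1,837 applies. total $45 + $1,837 = $1,882
Difference: |$4,962 − $1,882| = $3,080.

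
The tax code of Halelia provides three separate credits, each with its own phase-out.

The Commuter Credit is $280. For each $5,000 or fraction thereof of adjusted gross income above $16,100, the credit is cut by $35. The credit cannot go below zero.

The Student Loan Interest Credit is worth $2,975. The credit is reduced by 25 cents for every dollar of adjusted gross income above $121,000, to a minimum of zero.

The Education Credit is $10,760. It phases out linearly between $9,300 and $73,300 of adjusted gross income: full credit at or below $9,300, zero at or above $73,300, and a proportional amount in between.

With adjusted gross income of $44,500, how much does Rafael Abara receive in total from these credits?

Commuter Credit: income exceeds $16,100 by $28,400, which is 6 full-or-partial $5,000 increments; reduction = 6 × $35 = $210, leaving $70.
Student Loan Interest Credit: $44,500 is at or below the $121,000 threshold, so the full $2,975 applies.
Education Credit: $44,500 is $35,200 into a $64,000 phase-out range, leaving 28,800/64,000 of the credit: $10,760 × 28,800/64,000 = $4,842.
Total: $70 + $2,975 + $4,842 = $7,887.

$7,887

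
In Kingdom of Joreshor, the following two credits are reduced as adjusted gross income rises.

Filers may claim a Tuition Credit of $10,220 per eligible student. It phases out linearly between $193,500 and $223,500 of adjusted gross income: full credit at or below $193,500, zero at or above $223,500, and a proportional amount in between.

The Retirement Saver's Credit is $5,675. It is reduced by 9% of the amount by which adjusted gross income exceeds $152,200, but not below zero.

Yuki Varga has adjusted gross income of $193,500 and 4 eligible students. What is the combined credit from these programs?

Tuition Credit: base = 4 × $10,220 = $40,880. $193,500 is at or below the $193,500 threshold, so the full $40,880 applies.
Retirement Saver's Credit: 9% of the $41,300 excess over $152,200 is $3,717; credit = $5,675 − $3,717 = $1,958.
Total: $40,880 + $1,958 = $42,838.

$42,838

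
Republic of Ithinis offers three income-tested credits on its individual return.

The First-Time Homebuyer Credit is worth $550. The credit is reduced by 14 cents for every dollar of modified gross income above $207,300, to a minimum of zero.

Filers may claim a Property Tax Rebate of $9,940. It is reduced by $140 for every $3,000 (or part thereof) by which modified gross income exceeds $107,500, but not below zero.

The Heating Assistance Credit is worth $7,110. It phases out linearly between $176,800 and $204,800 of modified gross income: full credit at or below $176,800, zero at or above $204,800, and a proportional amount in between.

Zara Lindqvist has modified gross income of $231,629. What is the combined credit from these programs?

First-Time Homebuyer Credit: 14% of the $24,329 excess over $207,300 is $3,406.06 ≥ base, so the credit is $0.
Property Tax Rebate: income exceeds $107,500 by $124,129, which is 42 full-or-partial $3,000 increments; reduction = 42 × $140 = $5,880, leaving $4,060.
Heating Assistance Credit: $231,629 is at or above $204,800, so the credit is $0.
Total: $0 + $4,060 + $0 = $4,060.

$4,060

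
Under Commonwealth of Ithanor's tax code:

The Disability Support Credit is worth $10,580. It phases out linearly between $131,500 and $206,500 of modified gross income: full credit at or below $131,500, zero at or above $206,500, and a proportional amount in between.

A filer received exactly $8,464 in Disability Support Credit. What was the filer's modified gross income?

$146,500

$8,464 is 8,464/10,580 of the full $10,580, so 2,116/10,580 of the $75,000 range has been used: income = $131,500 + $75,000 × 2,116/10,580 = $146,500.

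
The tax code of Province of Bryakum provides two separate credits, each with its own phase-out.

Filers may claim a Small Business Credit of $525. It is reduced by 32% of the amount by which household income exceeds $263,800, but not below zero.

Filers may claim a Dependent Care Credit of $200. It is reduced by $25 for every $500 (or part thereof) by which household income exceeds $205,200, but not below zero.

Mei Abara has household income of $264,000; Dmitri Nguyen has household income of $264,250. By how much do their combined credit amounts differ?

$80

Mei ($264,000): Small Business Credit: 32% of the $200 excess over $263,800 is $64; credit = $525 − $64 = $461. Dependent Care Credit: income exceeds $205,200 by $58,800 → 118 increments × $25 = $2,950 ≥ base, so the credit is $0. total $461 + $0 = $461
Dmitri ($264,250): Small Business Credit: 32% of the $450 excess over $263,800 is $144; credit = $525 − $144 = $381. Dependent Care Credit: income exceeds $205,200 by $59,050 → 119 increments × $25 = $2,975 ≥ base, so the credit is $0. total $381 + $0 = $381
Difference: |$461 − $381| = $80.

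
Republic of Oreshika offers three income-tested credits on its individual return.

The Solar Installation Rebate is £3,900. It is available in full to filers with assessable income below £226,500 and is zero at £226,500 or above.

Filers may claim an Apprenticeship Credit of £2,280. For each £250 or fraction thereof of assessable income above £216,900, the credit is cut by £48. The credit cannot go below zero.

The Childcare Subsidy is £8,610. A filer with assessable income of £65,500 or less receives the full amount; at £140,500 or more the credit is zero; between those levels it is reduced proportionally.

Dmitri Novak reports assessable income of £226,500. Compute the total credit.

Solar Installation Rebate: £226,500 meets or exceeds the £226,500 cutoff, so the credit is £0.
Apprenticeship Credit: income exceeds £216,900 by £9,600, which is 39 full-or-partial £250 increments; reduction = 39 × £48 = £1,872, leaving £408.
Childcare Subsidy: £226,500 is at or above £140,500, so the credit is £0.
Total: £0 + £408 + £0 = £408.

£408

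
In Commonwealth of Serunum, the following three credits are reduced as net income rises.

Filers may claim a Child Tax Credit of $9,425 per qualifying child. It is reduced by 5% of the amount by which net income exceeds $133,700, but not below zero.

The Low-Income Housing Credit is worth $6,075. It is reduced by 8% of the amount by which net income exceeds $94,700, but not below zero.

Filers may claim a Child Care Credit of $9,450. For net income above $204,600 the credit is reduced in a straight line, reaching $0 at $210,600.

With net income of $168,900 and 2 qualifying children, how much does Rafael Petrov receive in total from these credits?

Child Tax Credit: base = 2 × $9,425 = $18,850. 5% of the $35,200 excess over $133,700 is $1,760; credit = $18,850 − $1,760 = $17,090.
Low-Income Housing Credit: 8% of the $74,200 excess over $94,700 is $5,936; credit = $6,075 − $5,936 = $139.
Child Care Credit: $168,900 is at or below the $204,600 threshold, so the full $9,450 applies.
Total: $17,090 + $139 + $9,450 = $26,679.

$26,679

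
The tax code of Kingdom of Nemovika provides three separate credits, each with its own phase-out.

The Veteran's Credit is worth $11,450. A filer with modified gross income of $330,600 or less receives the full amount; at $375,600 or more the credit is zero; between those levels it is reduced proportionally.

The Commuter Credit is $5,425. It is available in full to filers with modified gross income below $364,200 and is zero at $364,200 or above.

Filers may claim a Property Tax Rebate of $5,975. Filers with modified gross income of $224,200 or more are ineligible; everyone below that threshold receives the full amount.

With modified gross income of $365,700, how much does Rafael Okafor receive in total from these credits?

$2,519

Veteran's Credit: $365,700 is $35,100 into a $45,000 phase-out range, leaving 9,900/45,000 of the credit: $11,450 × 9,900/45,000 = $2,519.
Commuter Credit: $365,700 meets or exceeds the $364,200 cutoff, so the credit is $0.
Property Tax Rebate: $365,700 meets or exceeds the $224,200 cutoff, so the credit is $0.
Total: $2,519 + $0 + $0 = $2,519.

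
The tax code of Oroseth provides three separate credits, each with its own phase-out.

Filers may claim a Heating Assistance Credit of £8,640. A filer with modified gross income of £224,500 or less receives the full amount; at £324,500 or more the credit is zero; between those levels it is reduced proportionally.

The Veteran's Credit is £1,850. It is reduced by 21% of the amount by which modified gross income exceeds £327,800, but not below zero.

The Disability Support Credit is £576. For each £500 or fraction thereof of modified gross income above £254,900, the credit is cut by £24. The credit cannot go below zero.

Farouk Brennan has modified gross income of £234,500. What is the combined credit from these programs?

£10,202

Heating Assistance Credit: £234,500 is £10,000 into a £100,000 phase-out range, leaving 90,000/100,000 of the credit: £8,640 × 90,000/100,000 = £7,776.
Veteran's Credit: £234,500 is at or below the £327,800 threshold, so the full £1,850 applies.
Disability Support Credit: £234,500 is at or below the £254,900 threshold, so the full £576 applies.
Total: £7,776 + £1,850 + £576 = £10,202.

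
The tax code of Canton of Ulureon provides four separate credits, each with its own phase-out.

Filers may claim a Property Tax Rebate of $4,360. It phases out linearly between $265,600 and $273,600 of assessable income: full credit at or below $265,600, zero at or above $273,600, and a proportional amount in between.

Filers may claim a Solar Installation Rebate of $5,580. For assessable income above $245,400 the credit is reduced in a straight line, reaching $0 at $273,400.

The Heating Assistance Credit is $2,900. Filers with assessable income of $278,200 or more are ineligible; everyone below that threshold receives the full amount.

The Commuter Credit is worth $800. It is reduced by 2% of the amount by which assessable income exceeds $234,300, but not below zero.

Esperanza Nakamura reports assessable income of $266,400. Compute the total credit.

Property Tax Rebate: $266,400 is $800 into a $8,000 phase-out range, leaving 7,200/8,000 of the credit: $4,360 × 7,200/8,000 = $3,924.
Solar Installation Rebate: $266,400 is $21,000 into a $28,000 phase-out range, leaving 7,000/28,000 of the credit: $5,580 × 7,000/28,000 = $1,395.
Heating Assistance Credit: $266,400 is below the $278,200 cutoff, so the full $2,900 applies.
Commuter Credit: 2% of the $32,100 excess over $234,300 is $642; credit = $800 − $642 = $158.
Total: $3,924 + $1,395 + $2,900 + $158 = $8,377.

$8,377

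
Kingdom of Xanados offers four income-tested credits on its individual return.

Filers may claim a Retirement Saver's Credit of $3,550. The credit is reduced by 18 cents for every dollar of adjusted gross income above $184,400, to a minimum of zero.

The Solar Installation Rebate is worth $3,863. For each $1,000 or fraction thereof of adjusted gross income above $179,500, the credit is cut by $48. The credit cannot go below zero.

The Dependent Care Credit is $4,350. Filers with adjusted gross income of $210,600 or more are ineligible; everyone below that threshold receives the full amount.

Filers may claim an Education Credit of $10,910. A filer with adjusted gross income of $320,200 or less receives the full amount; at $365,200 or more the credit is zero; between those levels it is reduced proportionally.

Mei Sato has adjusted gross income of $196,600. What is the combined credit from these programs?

$19,613

Retirement Saver's Credit: 18% of the $12,200 excess over $184,400 is $2,196; credit = $3,550 − $2,196 = $1,354.
Solar Installation Rebate: income exceeds $179,500 by $17,100, which is 18 full-or-partial $1,000 increments; reduction = 18 × $48 = $864, leaving $2,999.
Dependent Care Credit: $196,600 is below the $210,600 cutoff, so the full $4,350 applies.
Education Credit: $196,600 is at or below the $320,200 threshold, so the full $10,910 applies.
Total: $1,354 + $2,999 + $4,350 + $10,910 = $19,613.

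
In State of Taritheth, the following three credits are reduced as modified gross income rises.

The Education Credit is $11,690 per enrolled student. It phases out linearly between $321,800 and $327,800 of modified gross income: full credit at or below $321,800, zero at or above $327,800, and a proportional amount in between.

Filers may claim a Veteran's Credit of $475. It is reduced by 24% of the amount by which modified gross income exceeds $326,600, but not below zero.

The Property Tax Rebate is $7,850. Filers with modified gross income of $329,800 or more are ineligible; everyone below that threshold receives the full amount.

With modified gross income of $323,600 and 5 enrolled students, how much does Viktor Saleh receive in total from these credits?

$49,240

Education Credit: base = 5 × $11,690 = $58,450. $323,600 is $1,800 into a $6,000 phase-out range, leaving 4,200/6,000 of the credit: $58,450 × 4,200/6,000 = $40,915.
Veteran's Credit: $323,600 is at or below the $326,600 threshold, so the full $475 applies.
Property Tax Rebate: $323,600 is below the $329,800 cutoff, so the full $7,850 applies.
Total: $40,915 + $475 + $7,850 = $49,240.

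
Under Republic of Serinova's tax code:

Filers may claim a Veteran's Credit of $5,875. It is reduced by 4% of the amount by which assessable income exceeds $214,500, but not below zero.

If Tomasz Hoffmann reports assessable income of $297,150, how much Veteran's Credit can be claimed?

Veteran's Credit: 4% of the $82,650 excess over $214,500 is $3,306; credit = $5,875 − $3,306 = $2,569.

$2,569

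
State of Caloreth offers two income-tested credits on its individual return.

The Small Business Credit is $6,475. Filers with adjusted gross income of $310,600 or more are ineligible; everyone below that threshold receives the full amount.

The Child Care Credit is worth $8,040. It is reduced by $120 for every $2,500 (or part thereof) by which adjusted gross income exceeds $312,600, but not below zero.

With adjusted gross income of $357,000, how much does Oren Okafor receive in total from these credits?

Small Business Credit: $357,000 meets or exceeds the $310,600 cutoff, so the credit is $0.
Child Care Credit: income exceeds $312,600 by $44,400, which is 18 full-or-partial $2,500 increments; reduction = 18 × $120 = $2,160, leaving $5,880.
Total: $0 + $5,880 = $5,880.

$5,880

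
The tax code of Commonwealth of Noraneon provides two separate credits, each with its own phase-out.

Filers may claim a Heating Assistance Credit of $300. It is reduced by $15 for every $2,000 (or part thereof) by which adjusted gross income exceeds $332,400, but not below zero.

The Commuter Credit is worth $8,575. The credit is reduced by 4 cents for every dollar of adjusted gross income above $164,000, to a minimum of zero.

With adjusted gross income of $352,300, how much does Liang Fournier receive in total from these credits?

$1,193

Heating Assistance Credit: income exceeds $332,400 by $19,900, which is 10 full-or-partial $2,000 increments; reduction = 10 × $15 = $150, leaving $150.
Commuter Credit: 4% of the $188,300 excess over $164,000 is $7,532; credit = $8,575 − $7,532 = $1,043.
Total: $150 + $1,043 = $1,193.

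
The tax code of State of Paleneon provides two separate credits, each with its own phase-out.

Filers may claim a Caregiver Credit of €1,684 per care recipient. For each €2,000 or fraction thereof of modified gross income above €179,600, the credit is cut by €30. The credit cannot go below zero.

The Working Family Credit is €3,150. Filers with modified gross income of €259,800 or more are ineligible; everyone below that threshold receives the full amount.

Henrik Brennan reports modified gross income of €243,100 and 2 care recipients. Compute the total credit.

€5,558

Caregiver Credit: base = 2 × €1,684 = €3,368. income exceeds €179,600 by €63,500, which is 32 full-or-partial €2,000 increments; reduction = 32 × €30 = €960, leaving €2,408.
Working Family Credit: €243,100 is below the €259,800 cutoff, so the full €3,150 applies.
Total: €2,408 + €3,150 = €5,558.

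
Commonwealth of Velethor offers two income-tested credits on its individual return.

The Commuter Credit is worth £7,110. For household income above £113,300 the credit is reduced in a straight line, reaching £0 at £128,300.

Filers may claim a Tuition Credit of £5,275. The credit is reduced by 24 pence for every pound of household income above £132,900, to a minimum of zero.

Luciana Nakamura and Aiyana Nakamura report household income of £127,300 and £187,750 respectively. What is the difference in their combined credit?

Luciana (£127,300): Commuter Credit: £127,300 is £14,000 into a £15,000 phase-out range, leaving 1,000/15,000 of the credit: £7,110 × 1,000/15,000 = £474. Tuition Credit: £127,300 is at or below the £132,900 threshold, so the full £5,275 applies. total £474 + £5,275 = £5,749
Aiyana (£187,750): Commuter Credit: £187,750 is at or above £128,300, so the credit is £0. Tuition Credit: 24% of the £54,850 excess over £132,900 is £13,164 ≥ base, so the credit is £0. total £0 + £0 = £0
Difference: |£5,749 − £0| = £5,749.

£5,749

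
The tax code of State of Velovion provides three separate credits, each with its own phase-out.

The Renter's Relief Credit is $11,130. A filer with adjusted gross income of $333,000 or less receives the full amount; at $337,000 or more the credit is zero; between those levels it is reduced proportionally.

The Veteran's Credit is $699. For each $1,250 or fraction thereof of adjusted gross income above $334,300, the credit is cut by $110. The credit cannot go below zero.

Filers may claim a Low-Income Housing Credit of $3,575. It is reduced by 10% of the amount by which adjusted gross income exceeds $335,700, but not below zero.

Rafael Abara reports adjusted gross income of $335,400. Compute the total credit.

Renter's Relief Credit: $335,400 is $2,400 into a $4,000 phase-out range, leaving 1,600/4,000 of the credit: $11,130 × 1,600/4,000 = $4,452.
Veteran's Credit: income exceeds $334,300 by $1,100, which is 1 full-or-partial $1,250 increment; reduction = 1 × $110 = $110, leaving $589.
Low-Income Housing Credit: $335,400 is at or below the $335,700 threshold, so the full $3,575 applies.
Total: $4,452 + $589 + $3,575 = $8,616.

$8,616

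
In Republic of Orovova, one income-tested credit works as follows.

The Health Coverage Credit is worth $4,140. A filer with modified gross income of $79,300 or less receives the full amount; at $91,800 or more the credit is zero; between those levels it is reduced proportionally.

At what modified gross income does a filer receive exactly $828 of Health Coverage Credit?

$828 is 828/4,140 of the full $4,140, so 3,312/4,140 of the $12,500 range has been used: income = $79,300 + $12,500 × 3,312/4,140 = $89,300.

$89,300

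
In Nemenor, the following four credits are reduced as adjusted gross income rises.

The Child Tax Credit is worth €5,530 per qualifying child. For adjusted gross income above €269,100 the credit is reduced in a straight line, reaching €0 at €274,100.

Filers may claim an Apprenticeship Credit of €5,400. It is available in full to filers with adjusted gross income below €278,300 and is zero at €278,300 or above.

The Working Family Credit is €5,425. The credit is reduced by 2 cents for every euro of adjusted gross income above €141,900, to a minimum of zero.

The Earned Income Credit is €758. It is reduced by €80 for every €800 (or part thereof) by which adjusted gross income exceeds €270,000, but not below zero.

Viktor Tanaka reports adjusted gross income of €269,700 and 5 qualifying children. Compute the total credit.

Child Tax Credit: base = 5 × €5,530 = €27,650. €269,700 is €600 into a €5,000 phase-out range, leaving 4,400/5,000 of the credit: €27,650 × 4,400/5,000 = €24,332.
Apprenticeship Credit: €269,700 is below the €278,300 cutoff, so the full €5,400 applies.
Working Family Credit: 2% of the €127,800 excess over €141,900 is €2,556; credit = €5,425 − €2,556 = €2,869.
Earned Income Credit: €269,700 is at or below the €270,000 threshold, so the full €758 applies.
Total: €24,332 + €5,400 + €2,869 + €758 = €33,359.

€33,359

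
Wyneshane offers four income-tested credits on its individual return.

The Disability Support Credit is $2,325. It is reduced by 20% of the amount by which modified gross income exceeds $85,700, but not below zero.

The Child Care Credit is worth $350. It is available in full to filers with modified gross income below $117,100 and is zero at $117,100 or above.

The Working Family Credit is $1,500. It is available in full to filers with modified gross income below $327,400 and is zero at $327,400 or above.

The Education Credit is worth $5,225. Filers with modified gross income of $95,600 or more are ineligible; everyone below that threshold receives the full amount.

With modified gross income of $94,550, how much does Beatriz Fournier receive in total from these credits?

$7,630

Disability Support Credit: 20% of the $8,850 excess over $85,700 is $1,770; credit = $2,325 − $1,770 = $555.
Child Care Credit: $94,550 is below the $117,100 cutoff, so the full $350 applies.
Working Family Credit: $94,550 is below the $327,400 cutoff, so the full $1,500 applies.
Education Credit: $94,550 is below the $95,600 cutoff, so the full $5,225 applies.
Total: $555 + $350 + $1,500 + $5,225 = $7,630.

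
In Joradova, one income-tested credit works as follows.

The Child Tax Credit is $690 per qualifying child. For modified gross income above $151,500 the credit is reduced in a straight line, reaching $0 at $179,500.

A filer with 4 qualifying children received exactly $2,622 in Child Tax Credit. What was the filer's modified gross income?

$152,900

Full credit = 4 × $690 = $2,760.
$2,622 is 2,622/2,760 of the full $2,760, so 138/2,760 of the $28,000 range has been used: income = $151,500 + $28,000 × 138/2,760 = $152,900.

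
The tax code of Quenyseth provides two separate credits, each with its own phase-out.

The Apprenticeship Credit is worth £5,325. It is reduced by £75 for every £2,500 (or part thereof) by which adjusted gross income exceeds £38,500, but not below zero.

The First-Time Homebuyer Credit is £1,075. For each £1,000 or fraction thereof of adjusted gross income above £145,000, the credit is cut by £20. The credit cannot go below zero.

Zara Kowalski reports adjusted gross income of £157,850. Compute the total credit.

Apprenticeship Credit: income exceeds £38,500 by £119,350, which is 48 full-or-partial £2,500 increments; reduction = 48 × £75 = £3,600, leaving £1,725.
First-Time Homebuyer Credit: income exceeds £145,000 by £12,850, which is 13 full-or-partial £1,000 increments; reduction = 13 × £20 = £260, leaving £815.
Total: £1,725 + £815 = £2,540.

£2,540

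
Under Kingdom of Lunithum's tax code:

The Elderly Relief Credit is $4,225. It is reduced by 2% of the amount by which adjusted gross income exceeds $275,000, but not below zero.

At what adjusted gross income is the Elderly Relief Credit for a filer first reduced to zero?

$486,250

The credit falls by 2% of each dollar above $275,000, so it reaches zero when the excess is $4,225 / 2% = $211,250: income = $275,000 + $211,250 = $486,250.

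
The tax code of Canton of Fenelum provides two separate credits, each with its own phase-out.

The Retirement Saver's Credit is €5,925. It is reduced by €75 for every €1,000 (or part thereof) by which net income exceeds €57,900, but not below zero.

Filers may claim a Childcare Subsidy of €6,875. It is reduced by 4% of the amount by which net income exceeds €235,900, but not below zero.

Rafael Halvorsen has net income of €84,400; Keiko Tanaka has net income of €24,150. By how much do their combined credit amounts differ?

Rafael (€84,400): Retirement Saver's Credit: income exceeds €57,900 by €26,500, which is 27 full-or-partial €1,000 increments; reduction = 27 × €75 = €2,025, leaving €3,900. Childcare Subsidy: €84,400 is at or below the €235,900 threshold, so the full €6,875 applies. total €3,900 + €6,875 = €10,775
Keiko (€24,150): Retirement Saver's Credit: €24,150 is at or below the €57,900 threshold, so the full €5,925 applies. Childcare Subsidy: €24,150 is at or below the €235,900 threshold, so the full €6,875 applies. total €5,925 + €6,875 = €12,800
Difference: |€10,775 − €12,800| = €2,025.

€2,025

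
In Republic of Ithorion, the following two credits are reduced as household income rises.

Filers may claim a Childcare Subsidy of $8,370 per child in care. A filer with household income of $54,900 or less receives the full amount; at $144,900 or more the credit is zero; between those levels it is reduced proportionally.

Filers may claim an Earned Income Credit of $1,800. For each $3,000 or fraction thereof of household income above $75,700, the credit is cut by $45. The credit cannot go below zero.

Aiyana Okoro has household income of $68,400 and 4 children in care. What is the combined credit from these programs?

$30,258

Childcare Subsidy: base = 4 × $8,370 = $33,480. $68,400 is $13,500 into a $90,000 phase-out range, leaving 76,500/90,000 of the credit: $33,480 × 76,500/90,000 = $28,458.
Earned Income Credit: $68,400 is at or below the $75,700 threshold, so the full $1,800 applies.
Total: $28,458 + $1,800 = $30,258.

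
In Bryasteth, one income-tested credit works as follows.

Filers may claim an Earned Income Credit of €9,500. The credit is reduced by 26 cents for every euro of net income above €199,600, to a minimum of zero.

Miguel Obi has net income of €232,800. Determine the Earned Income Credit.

€868

Earned Income Credit: 26% of the €33,200 excess over €199,600 is €8,632; credit = €9,500 − €8,632 = €868.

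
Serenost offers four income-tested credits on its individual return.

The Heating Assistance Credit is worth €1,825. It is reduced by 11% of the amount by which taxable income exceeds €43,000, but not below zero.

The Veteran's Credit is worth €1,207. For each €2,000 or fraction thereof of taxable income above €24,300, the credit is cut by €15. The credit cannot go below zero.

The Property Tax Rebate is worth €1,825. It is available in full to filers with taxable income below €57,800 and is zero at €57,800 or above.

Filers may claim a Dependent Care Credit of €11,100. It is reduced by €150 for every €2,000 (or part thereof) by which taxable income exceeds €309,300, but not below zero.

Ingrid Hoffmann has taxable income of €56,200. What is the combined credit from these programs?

€14,265

Heating Assistance Credit: 11% of the €13,200 excess over €43,000 is €1,452; credit = €1,825 − €1,452 = €373.
Veteran's Credit: income exceeds €24,300 by €31,900, which is 16 full-or-partial €2,000 increments; reduction = 16 × €15 = €240, leaving €967.
Property Tax Rebate: €56,200 is below the €57,800 cutoff, so the full €1,825 applies.
Dependent Care Credit: €56,200 is at or below the €309,300 threshold, so the full €11,100 applies.
Total: €373 + €967 + €1,825 + €11,100 = €14,265.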